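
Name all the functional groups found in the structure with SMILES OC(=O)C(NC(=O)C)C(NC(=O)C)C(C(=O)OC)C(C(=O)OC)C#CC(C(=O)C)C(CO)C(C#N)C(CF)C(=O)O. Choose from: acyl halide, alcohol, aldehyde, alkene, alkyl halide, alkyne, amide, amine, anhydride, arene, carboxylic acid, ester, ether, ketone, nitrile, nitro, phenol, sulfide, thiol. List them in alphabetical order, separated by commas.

alcohol, alkyl halide, alkyne, amide, carboxylic acid, ester, ketone, nitrile

Reading the structure from left to right:
  HOOC: –COOH: carbonyl C bonded to –OH and C → carboxylic acid (the –OH is not a separate alcohol).
  CH(NHCOCH3): pendant –NHC(=O)CH3: N bonded to a carbonyl → amide (not amine).
  CH(NHCOCH3): pendant –NHC(=O)CH3: N bonded to a carbonyl → amide (not amine).
  CH(COOCH3): pendant –COOCH3: carbonyl C bonded to C and –OCH3 → ester.
  CH(COOCH3): pendant –COOCH3: carbonyl C bonded to C and –OCH3 → ester.
  C≡C: C≡C triple bond → alkyne.
  CH(COCH3): pendant –COCH3: carbonyl C bonded to two carbons → ketone.
  CH(CH2OH): pendant –CH2OH on an sp³ backbone C → alcohol.
  CH(CN): pendant –C≡N: nitrile.
  CH(CH2F): pendant –CH2X: halogen on sp³ carbon → alkyl halide.
  COOH: –COOH: carbonyl C bonded to –OH and C → carboxylic acid (the –OH is not a separate alcohol).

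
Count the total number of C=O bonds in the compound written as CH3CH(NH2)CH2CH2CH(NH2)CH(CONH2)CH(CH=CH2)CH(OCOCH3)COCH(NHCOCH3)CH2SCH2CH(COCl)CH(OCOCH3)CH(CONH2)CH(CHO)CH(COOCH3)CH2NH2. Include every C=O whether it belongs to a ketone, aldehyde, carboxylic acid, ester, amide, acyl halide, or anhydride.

9

CH(CONH2): amide, 1 C=O (running total 1).
CH(OCOCH3): ester, 1 C=O (running total 2).
CO: ketone, 1 C=O (running total 3).
CH(NHCOCH3): amide, 1 C=O (running total 4).
CH(COCl): acyl halide, 1 C=O (running total 5).
CH(OCOCH3): ester, 1 C=O (running total 6).
CH(CONH2): amide, 1 C=O (running total 7).
CH(CHO): aldehyde, 1 C=O (running total 8).
CH(COOCH3): ester, 1 C=O (running total 9).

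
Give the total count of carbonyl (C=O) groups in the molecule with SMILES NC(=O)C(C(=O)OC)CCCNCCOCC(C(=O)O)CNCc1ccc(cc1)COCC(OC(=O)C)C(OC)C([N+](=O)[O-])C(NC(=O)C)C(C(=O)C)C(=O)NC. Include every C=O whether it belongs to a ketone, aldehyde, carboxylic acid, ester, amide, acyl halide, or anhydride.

7

H2NCO: amide, 1 C=O (running total 1).
CH(COOCH3): ester, 1 C=O (running total 2).
CH(COOH): carboxylic acid, 1 C=O (running total 3).
CH(OCOCH3): ester, 1 C=O (running total 4).
CH(NHCOCH3): amide, 1 C=O (running total 5).
CH(COCH3): ketone, 1 C=O (running total 6).
CONHCH3: amide, 1 C=O (running total 7).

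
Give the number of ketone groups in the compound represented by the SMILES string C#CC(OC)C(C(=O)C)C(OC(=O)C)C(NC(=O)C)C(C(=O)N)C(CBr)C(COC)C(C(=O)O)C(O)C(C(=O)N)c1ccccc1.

1

C≡C triple bond → alkyne.
pendant –OCH3: C–O–C with sp³ C, no adjacent C=O → ether.
pendant –COCH3: carbonyl C bonded to two carbons → ketone.
pendant –OC(=O)CH3: an acyloxy group → ester.
pendant –NHC(=O)CH3: N bonded to a carbonyl → amide (not amine).
pendant –CONH2: carbonyl C bonded to C and N → amide.
pendant –CH2X: halogen on sp³ carbon → alkyl halide.
pendant –CH2OCH3: C–O–C linkage → ether.
pendant –COOH: carbonyl C bonded to C and –OH → carboxylic acid.
–OH on an sp³ carbon → alcohol (secondary).
pendant –CONH2: carbonyl C bonded to C and N → amide.
–C6H5 phenyl ring → arene.
Ketone appears at: CH(COCH3) → 1.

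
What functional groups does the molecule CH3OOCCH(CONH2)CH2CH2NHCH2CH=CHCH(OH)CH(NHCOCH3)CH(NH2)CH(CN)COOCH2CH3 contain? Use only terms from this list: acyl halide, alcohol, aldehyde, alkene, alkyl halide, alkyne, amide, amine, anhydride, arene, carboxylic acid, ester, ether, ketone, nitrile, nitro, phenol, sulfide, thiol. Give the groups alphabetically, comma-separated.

Working along the chain:
  CH3OOC: CH3O–C(=O)–: carbonyl C bonded to C and to –OCH3 → ester (not ketone + ether).
  CH(CONH2): pendant –CONH2: carbonyl C bonded to C and N → amide.
  CH2NHCH2: C–N–C with sp³ carbons and no adjacent C=O → amine (secondary).
  CH=CH: C=C double bond → alkene.
  CH(OH): –OH on an sp³ carbon → alcohol (secondary).
  CH(NHCOCH3): pendant –NHC(=O)CH3: N bonded to a carbonyl → amide (not amine).
  CH(NH2): –NH2 on an sp³ carbon with no adjacent C=O → amine.
  CH(CN): pendant –C≡N: nitrile.
  COOCH2CH3: –C(=O)OCH2CH3: carbonyl C bonded to C and to –OEt → ester.

alcohol, alkene, amide, amine, ester, nitrile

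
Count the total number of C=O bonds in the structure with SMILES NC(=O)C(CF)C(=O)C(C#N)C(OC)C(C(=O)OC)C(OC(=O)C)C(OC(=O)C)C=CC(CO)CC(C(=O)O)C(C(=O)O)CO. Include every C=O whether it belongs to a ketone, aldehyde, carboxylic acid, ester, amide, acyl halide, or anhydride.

H2NCO: amide, 1 C=O (running total 1).
CO: ketone, 1 C=O (running total 2).
CH(COOCH3): ester, 1 C=O (running total 3).
CH(OCOCH3): ester, 1 C=O (running total 4).
CH(OCOCH3): ester, 1 C=O (running total 5).
CH(COOH): carboxylic acid, 1 C=O (running total 6).
CH(COOH): carboxylic acid, 1 C=O (running total 7).

7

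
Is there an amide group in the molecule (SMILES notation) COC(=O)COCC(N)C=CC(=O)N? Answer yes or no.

yes

CH3O–C(=O)–: carbonyl C bonded to C and to –OCH3 → ester (not ketone + ether).
C–O–C with sp³ carbons on both sides and no adjacent C=O → ether.
–NH2 on an sp³ carbon with no adjacent C=O → amine.
C=C double bond → alkene.
–C(=O)NH2: carbonyl C bonded to C and to N → amide (the N is not a separate amine).
The CONH2 segment supplies the amide: –C(=O)NH2: carbonyl C bonded to C and to N → amide (the N is not a separate amine).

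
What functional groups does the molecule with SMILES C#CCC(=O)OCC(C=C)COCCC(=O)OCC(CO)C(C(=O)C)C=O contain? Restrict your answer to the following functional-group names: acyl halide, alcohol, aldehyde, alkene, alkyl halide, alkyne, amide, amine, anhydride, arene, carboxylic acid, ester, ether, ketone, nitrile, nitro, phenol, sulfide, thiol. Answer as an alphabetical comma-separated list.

alcohol, aldehyde, alkene, alkyne, ester, ether, ketone

C≡C triple bond → alkyne.
–C(=O)–O–C with C on the carbonyl side → ester.
pendant –CH=CH2: C=C double bond → alkene.
C–O–C with sp³ carbons on both sides and no adjacent C=O → ether.
–C(=O)–O–C with C on the carbonyl side → ester.
pendant –CH2OH on an sp³ backbone C → alcohol.
pendant –COCH3: carbonyl C bonded to two carbons → ketone.
terminal –CHO: carbonyl C bonded to H and C → aldehyde.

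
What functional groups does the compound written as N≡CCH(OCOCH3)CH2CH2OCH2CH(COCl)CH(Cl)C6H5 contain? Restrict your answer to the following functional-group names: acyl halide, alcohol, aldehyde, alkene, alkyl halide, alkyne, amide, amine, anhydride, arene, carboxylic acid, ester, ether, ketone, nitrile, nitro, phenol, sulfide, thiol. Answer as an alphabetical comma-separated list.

Working along the chain:
  N≡C: N≡C–: carbon triple-bonded to nitrogen → nitrile.
  CH(OCOCH3): pendant –OC(=O)CH3: an acyloxy group → ester.
  CH2OCH2: C–O–C with sp³ carbons on both sides and no adjacent C=O → ether.
  CH(COCl): pendant –C(=O)X: carbonyl C bonded to C and halogen → acyl halide.
  CH(Cl): halogen on an sp³ carbon → alkyl halide.
  C6H5: –C6H5 phenyl ring → arene.

acyl halide, alkyl halide, arene, ester, ether, nitrile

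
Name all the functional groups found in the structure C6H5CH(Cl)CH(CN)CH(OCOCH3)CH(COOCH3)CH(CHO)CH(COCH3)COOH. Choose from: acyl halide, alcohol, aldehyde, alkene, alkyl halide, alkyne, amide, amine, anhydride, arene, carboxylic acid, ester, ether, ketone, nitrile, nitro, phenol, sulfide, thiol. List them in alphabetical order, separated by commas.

aldehyde, alkyl halide, arene, carboxylic acid, ester, ketone, nitrile

Reading the structure from left to right:
  C6H5: C6H5– phenyl ring → arene.
  CH(Cl): halogen on an sp³ carbon → alkyl halide.
  CH(CN): pendant –C≡N: nitrile.
  CH(OCOCH3): pendant –OC(=O)CH3: an acyloxy group → ester.
  CH(COOCH3): pendant –COOCH3: carbonyl C bonded to C and –OCH3 → ester.
  CH(CHO): pendant –CHO: carbonyl C bonded to C and H → aldehyde.
  CH(COCH3): pendant –COCH3: carbonyl C bonded to two carbons → ketone.
  COOH: –COOH: carbonyl C bonded to –OH and C → carboxylic acid (the –OH is not a separate alcohol).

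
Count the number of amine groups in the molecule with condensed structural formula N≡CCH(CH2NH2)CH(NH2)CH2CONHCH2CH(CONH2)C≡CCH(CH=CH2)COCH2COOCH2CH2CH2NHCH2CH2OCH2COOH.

N≡C–: carbon triple-bonded to nitrogen → nitrile.
pendant –CH2NH2: N on sp³ C, no adjacent C=O → amine.
–NH2 on an sp³ carbon with no adjacent C=O → amine.
–C(=O)–N– linkage → amide (the N is not an amine).
pendant –CONH2: carbonyl C bonded to C and N → amide.
C≡C triple bond → alkyne.
pendant –CH=CH2: C=C double bond → alkene.
–C(=O)– with carbon on both sides → ketone.
–C(=O)–O–C with C on the carbonyl side → ester.
C–N–C with sp³ carbons and no adjacent C=O → amine (secondary).
C–O–C with sp³ carbons on both sides and no adjacent C=O → ether.
–COOH: carbonyl C bonded to –OH and C → carboxylic acid (the –OH is not a separate alcohol).
Amine appears at: CH(CH2NH2), CH(NH2), CH2NHCH2 → 3.

3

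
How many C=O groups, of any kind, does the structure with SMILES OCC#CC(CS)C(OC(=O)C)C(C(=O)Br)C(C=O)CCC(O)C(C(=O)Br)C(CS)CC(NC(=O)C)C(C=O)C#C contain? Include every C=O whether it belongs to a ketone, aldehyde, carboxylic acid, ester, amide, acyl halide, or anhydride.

6

CH(OCOCH3): ester, 1 C=O (running total 1).
CH(COBr): acyl halide, 1 C=O (running total 2).
CH(CHO): aldehyde, 1 C=O (running total 3).
CH(COBr): acyl halide, 1 C=O (running total 4).
CH(NHCOCH3): amide, 1 C=O (running total 5).
CH(CHO): aldehyde, 1 C=O (running total 6).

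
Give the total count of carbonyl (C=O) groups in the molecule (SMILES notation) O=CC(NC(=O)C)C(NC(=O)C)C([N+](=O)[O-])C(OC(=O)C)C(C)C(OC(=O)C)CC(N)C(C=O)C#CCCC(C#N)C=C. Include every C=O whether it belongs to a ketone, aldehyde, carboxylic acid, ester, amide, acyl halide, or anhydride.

OHC: aldehyde, 1 C=O (running total 1).
CH(NHCOCH3): amide, 1 C=O (running total 2).
CH(NHCOCH3): amide, 1 C=O (running total 3).
CH(OCOCH3): ester, 1 C=O (running total 4).
CH(OCOCH3): ester, 1 C=O (running total 5).
CH(CHO): aldehyde, 1 C=O (running total 6).

6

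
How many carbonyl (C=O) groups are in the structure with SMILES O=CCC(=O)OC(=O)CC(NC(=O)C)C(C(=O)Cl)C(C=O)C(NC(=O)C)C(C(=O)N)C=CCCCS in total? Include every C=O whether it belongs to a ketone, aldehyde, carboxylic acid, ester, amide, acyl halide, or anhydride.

8

OHC: aldehyde, 1 C=O (running total 1).
CH2CO-O-COCH2: anhydride, 2 C=O (running total 3).
CH(NHCOCH3): amide, 1 C=O (running total 4).
CH(COCl): acyl halide, 1 C=O (running total 5).
CH(CHO): aldehyde, 1 C=O (running total 6).
CH(NHCOCH3): amide, 1 C=O (running total 7).
CH(CONH2): amide, 1 C=O (running total 8).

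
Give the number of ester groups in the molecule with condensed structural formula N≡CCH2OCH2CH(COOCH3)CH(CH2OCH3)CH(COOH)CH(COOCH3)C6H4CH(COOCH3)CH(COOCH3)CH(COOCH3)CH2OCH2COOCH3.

Reading the structure from left to right:
  N≡C: N≡C–: carbon triple-bonded to nitrogen → nitrile.
  CH2OCH2: C–O–C with sp³ carbons on both sides and no adjacent C=O → ether.
  CH(COOCH3): pendant –COOCH3: carbonyl C bonded to C and –OCH3 → ester.
  CH(CH2OCH3): pendant –CH2OCH3: C–O–C linkage → ether.
  CH(COOH): pendant –COOH: carbonyl C bonded to C and –OH → carboxylic acid.
  CH(COOCH3): pendant –COOCH3: carbonyl C bonded to C and –OCH3 → ester.
  C6H4: para-disubstituted benzene ring → arene.
  CH(COOCH3): pendant –COOCH3: carbonyl C bonded to C and –OCH3 → ester.
  CH(COOCH3): pendant –COOCH3: carbonyl C bonded to C and –OCH3 → ester.
  CH(COOCH3): pendant –COOCH3: carbonyl C bonded to C and –OCH3 → ester.
  CH2OCH2: C–O–C with sp³ carbons on both sides and no adjacent C=O → ether.
  COOCH3: –C(=O)OCH3: carbonyl C bonded to C and to –OCH3 → ester (not ketone + ether).
Ester appears at: CH(COOCH3), CH(COOCH3), CH(COOCH3), CH(COOCH3), CH(COOCH3), COOCH3 → 6.

6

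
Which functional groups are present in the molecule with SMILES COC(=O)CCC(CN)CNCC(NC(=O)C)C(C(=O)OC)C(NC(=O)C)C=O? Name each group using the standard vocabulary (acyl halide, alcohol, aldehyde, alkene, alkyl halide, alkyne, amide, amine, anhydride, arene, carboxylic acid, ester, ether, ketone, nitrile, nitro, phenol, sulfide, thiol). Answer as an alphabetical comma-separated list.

Working along the chain:
  CH3OOC: CH3O–C(=O)–: carbonyl C bonded to C and to –OCH3 → ester (not ketone + ether).
  CH(CH2NH2): pendant –CH2NH2: N on sp³ C, no adjacent C=O → amine.
  CH2NHCH2: C–N–C with sp³ carbons and no adjacent C=O → amine (secondary).
  CH(NHCOCH3): pendant –NHC(=O)CH3: N bonded to a carbonyl → amide (not amine).
  CH(COOCH3): pendant –COOCH3: carbonyl C bonded to C and –OCH3 → ester.
  CH(NHCOCH3): pendant –NHC(=O)CH3: N bonded to a carbonyl → amide (not amine).
  CHO: terminal –CHO: carbonyl C bonded to H and C → aldehyde.

aldehyde, amide, amine, ester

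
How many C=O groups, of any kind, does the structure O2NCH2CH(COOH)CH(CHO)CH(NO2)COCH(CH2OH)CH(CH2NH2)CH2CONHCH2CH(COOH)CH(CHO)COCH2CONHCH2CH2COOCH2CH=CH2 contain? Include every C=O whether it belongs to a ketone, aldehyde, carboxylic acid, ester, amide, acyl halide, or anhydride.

CH(COOH): carboxylic acid, 1 C=O (running total 1).
CH(CHO): aldehyde, 1 C=O (running total 2).
CO: ketone, 1 C=O (running total 3).
CH2CONHCH2: amide, 1 C=O (running total 4).
CH(COOH): carboxylic acid, 1 C=O (running total 5).
CH(CHO): aldehyde, 1 C=O (running total 6).
CO: ketone, 1 C=O (running total 7).
CH2CONHCH2: amide, 1 C=O (running total 8).
CH2COOCH2: ester, 1 C=O (running total 9).

9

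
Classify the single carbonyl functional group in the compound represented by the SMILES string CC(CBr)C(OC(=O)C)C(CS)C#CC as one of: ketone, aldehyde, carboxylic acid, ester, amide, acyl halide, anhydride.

ester

The carbonyl is in the CH(OCOCH3) segment: pendant –OC(=O)CH3: an acyloxy group → ester.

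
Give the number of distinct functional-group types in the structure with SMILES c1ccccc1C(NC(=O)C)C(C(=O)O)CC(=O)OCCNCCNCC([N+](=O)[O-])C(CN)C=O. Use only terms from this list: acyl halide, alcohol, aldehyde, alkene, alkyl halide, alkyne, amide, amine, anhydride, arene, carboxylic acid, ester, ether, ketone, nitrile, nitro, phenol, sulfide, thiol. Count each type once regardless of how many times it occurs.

7

Taking each segment in turn:
  C6H5: C6H5– phenyl ring → arene.
  CH(NHCOCH3): pendant –NHC(=O)CH3: N bonded to a carbonyl → amide (not amine).
  CH(COOH): pendant –COOH: carbonyl C bonded to C and –OH → carboxylic acid.
  CH2COOCH2: –C(=O)–O–C with C on the carbonyl side → ester.
  CH2NHCH2: C–N–C with sp³ carbons and no adjacent C=O → amine (secondary).
  CH2NHCH2: C–N–C with sp³ carbons and no adjacent C=O → amine (secondary).
  CH(NO2): –NO2 on an sp³ carbon → nitro (the N=O is not a carbonyl).
  CH(CH2NH2): pendant –CH2NH2: N on sp³ C, no adjacent C=O → amine.
  CHO: terminal –CHO: carbonyl C bonded to H and C → aldehyde.
Distinct types present: aldehyde, amide, amine, arene, carboxylic acid, ester, nitro.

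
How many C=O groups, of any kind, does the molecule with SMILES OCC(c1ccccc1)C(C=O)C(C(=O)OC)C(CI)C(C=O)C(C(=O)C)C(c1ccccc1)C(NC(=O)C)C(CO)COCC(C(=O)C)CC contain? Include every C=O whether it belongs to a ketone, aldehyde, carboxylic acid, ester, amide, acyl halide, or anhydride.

6

CH(CHO): aldehyde, 1 C=O (running total 1).
CH(COOCH3): ester, 1 C=O (running total 2).
CH(CHO): aldehyde, 1 C=O (running total 3).
CH(COCH3): ketone, 1 C=O (running total 4).
CH(NHCOCH3): amide, 1 C=O (running total 5).
CH(COCH3): ketone, 1 C=O (running total 6).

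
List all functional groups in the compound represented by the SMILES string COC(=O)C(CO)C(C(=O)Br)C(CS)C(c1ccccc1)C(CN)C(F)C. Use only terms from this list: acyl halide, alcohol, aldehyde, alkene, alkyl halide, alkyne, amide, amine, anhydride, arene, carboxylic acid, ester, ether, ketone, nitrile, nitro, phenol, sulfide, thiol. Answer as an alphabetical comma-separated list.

Working along the chain:
  CH3OOC: CH3O–C(=O)–: carbonyl C bonded to C and to –OCH3 → ester (not ketone + ether).
  CH(CH2OH): pendant –CH2OH on an sp³ backbone C → alcohol.
  CH(COBr): pendant –C(=O)X: carbonyl C bonded to C and halogen → acyl halide.
  CH(CH2SH): pendant –CH2SH → thiol.
  CH(C6H5): pendant –C6H5: benzene ring → arene.
  CH(CH2NH2): pendant –CH2NH2: N on sp³ C, no adjacent C=O → amine.
  CH(F): halogen on an sp³ carbon → alkyl halide.

acyl halide, alcohol, alkyl halide, amine, arene, ester, thiol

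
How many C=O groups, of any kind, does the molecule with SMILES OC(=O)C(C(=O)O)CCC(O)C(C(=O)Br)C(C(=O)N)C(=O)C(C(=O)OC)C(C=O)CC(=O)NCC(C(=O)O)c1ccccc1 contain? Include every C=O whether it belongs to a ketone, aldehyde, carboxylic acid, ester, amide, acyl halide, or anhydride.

9

HOOC: carboxylic acid, 1 C=O (running total 1).
CH(COOH): carboxylic acid, 1 C=O (running total 2).
CH(COBr): acyl halide, 1 C=O (running total 3).
CH(CONH2): amide, 1 C=O (running total 4).
CO: ketone, 1 C=O (running total 5).
CH(COOCH3): ester, 1 C=O (running total 6).
CH(CHO): aldehyde, 1 C=O (running total 7).
CH2CONHCH2: amide, 1 C=O (running total 8).
CH(COOH): carboxylic acid, 1 C=O (running total 9).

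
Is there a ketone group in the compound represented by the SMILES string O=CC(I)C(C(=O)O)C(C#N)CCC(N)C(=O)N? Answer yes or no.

no

terminal –CHO: carbonyl C bonded to H and C → aldehyde.
halogen on an sp³ carbon → alkyl halide.
pendant –COOH: carbonyl C bonded to C and –OH → carboxylic acid.
pendant –C≡N: nitrile.
–NH2 on an sp³ carbon with no adjacent C=O → amine.
–C(=O)NH2: carbonyl C bonded to C and to N → amide (the N is not a separate amine).
In CONH2, the C=O is bonded to nitrogen, which defines an amide, not a ketone. In CH(COOH), the C=O bears an –OH, making it a carboxylic acid rather than a ketone. In OHC, the carbonyl carbon carries an H, so it is an aldehyde, not a ketone.
The groups actually present are: aldehyde, alkyl halide, amide, amine, carboxylic acid, nitrile.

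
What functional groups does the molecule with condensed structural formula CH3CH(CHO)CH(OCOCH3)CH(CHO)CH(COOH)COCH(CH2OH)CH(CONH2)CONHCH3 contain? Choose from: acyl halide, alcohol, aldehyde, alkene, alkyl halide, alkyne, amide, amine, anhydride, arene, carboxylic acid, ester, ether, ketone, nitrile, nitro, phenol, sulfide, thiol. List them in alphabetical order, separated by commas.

Taking each segment in turn:
  CH(CHO): pendant –CHO: carbonyl C bonded to C and H → aldehyde.
  CH(OCOCH3): pendant –OC(=O)CH3: an acyloxy group → ester.
  CH(CHO): pendant –CHO: carbonyl C bonded to C and H → aldehyde.
  CH(COOH): pendant –COOH: carbonyl C bonded to C and –OH → carboxylic acid.
  CO: –C(=O)– with carbon on both sides → ketone.
  CH(CH2OH): pendant –CH2OH on an sp³ backbone C → alcohol.
  CH(CONH2): pendant –CONH2: carbonyl C bonded to C and N → amide.
  CONHCH3: –C(=O)NHCH3: carbonyl C bonded to C and to N → amide (the N is not an amine).

alcohol, aldehyde, amide, carboxylic acid, ester, ketone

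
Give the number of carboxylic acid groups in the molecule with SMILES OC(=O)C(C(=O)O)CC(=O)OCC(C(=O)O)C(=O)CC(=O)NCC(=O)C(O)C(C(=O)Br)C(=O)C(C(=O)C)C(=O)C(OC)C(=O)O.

Reading the structure from left to right:
  HOOC: –COOH: carbonyl C bonded to –OH and C → carboxylic acid (the –OH is not a separate alcohol).
  CH(COOH): pendant –COOH: carbonyl C bonded to C and –OH → carboxylic acid.
  CH2COOCH2: –C(=O)–O–C with C on the carbonyl side → ester.
  CH(COOH): pendant –COOH: carbonyl C bonded to C and –OH → carboxylic acid.
  CO: –C(=O)– with carbon on both sides → ketone.
  CH2CONHCH2: –C(=O)–N– linkage → amide (the N is not an amine).
  CO: –C(=O)– with carbon on both sides → ketone.
  CH(OH): –OH on an sp³ carbon → alcohol (secondary).
  CH(COBr): pendant –C(=O)X: carbonyl C bonded to C and halogen → acyl halide.
  CO: –C(=O)– with carbon on both sides → ketone.
  CH(COCH3): pendant –COCH3: carbonyl C bonded to two carbons → ketone.
  CO: –C(=O)– with carbon on both sides → ketone.
  CH(OCH3): pendant –OCH3: C–O–C with sp³ C, no adjacent C=O → ether.
  COOH: –COOH: carbonyl C bonded to –OH and C → carboxylic acid (the –OH is not a separate alcohol).
Carboxylic acid appears at: HOOC, CH(COOH), CH(COOH), COOH → 4.

4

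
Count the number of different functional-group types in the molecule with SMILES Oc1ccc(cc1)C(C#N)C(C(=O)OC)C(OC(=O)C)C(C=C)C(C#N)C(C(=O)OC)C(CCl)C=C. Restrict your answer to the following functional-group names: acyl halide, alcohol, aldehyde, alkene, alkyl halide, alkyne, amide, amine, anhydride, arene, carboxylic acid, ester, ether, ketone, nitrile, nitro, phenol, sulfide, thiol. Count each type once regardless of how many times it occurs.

–OH attached directly to an aromatic ring → phenol (not alcohol); the ring itself is an arene.
pendant –C≡N: nitrile.
pendant –COOCH3: carbonyl C bonded to C and –OCH3 → ester.
pendant –OC(=O)CH3: an acyloxy group → ester.
pendant –CH=CH2: C=C double bond → alkene.
pendant –C≡N: nitrile.
pendant –COOCH3: carbonyl C bonded to C and –OCH3 → ester.
pendant –CH2X: halogen on sp³ carbon → alkyl halide.
C=C double bond → alkene.
Distinct types present: alkene, alkyl halide, arene, ester, nitrile, phenol.

6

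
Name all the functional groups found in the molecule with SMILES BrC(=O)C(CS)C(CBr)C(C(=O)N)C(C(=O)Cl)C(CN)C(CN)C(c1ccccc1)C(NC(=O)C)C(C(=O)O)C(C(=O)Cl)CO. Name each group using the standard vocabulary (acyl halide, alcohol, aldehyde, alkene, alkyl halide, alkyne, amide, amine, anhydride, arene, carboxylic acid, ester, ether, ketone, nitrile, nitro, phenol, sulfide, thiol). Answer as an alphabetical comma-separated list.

acyl halide, alcohol, alkyl halide, amide, amine, arene, carboxylic acid, thiol

–C(=O)Br: carbonyl C bonded to C and to a halogen → acyl halide (not alkyl halide).
pendant –CH2SH → thiol.
pendant –CH2X: halogen on sp³ carbon → alkyl halide.
pendant –CONH2: carbonyl C bonded to C and N → amide.
pendant –C(=O)X: carbonyl C bonded to C and halogen → acyl halide.
pendant –CH2NH2: N on sp³ C, no adjacent C=O → amine.
pendant –CH2NH2: N on sp³ C, no adjacent C=O → amine.
pendant –C6H5: benzene ring → arene.
pendant –NHC(=O)CH3: N bonded to a carbonyl → amide (not amine).
pendant –COOH: carbonyl C bonded to C and –OH → carboxylic acid.
pendant –C(=O)X: carbonyl C bonded to C and halogen → acyl halide.
–OH on an sp³ carbon → alcohol.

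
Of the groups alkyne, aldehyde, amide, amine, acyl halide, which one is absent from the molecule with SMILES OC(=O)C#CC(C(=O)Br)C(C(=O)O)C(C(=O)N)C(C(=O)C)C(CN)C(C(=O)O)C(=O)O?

alkyne: present (C≡C — C≡C triple bond → alkyne).
amide: present (CH(CONH2) — pendant –CONH2: carbonyl C bonded to C and N → amide).
acyl halide: present (CH(COBr) — pendant –C(=O)X: carbonyl C bonded to C and halogen → acyl halide).
amine: present (CH(CH2NH2) — pendant –CH2NH2: N on sp³ C, no adjacent C=O → amine).
aldehyde: absent. In CH(COCH3), the carbonyl carbon is bonded to two carbons, so it is a ketone, not an aldehyde. In each of HOOC, CH(COOH) and COOH, the carbonyl carbon bears –OH, not –H, so it is a carboxylic acid.

aldehyde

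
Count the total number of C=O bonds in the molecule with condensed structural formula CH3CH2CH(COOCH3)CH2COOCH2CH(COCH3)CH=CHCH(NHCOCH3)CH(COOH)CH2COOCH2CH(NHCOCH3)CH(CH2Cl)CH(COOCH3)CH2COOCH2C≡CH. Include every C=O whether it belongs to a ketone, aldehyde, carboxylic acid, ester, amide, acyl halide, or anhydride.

CH(COOCH3): ester, 1 C=O (running total 1).
CH2COOCH2: ester, 1 C=O (running total 2).
CH(COCH3): ketone, 1 C=O (running total 3).
CH(NHCOCH3): amide, 1 C=O (running total 4).
CH(COOH): carboxylic acid, 1 C=O (running total 5).
CH2COOCH2: ester, 1 C=O (running total 6).
CH(NHCOCH3): amide, 1 C=O (running total 7).
CH(COOCH3): ester, 1 C=O (running total 8).
CH2COOCH2: ester, 1 C=O (running total 9).

9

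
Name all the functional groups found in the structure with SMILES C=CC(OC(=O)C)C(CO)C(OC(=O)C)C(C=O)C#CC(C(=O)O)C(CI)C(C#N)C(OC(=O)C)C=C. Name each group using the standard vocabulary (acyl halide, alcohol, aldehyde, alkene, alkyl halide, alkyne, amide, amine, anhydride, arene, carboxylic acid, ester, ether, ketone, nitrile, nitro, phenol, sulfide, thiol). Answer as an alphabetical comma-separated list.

alcohol, aldehyde, alkene, alkyl halide, alkyne, carboxylic acid, ester, nitrile

Reading the structure from left to right:
  CH2=CH: C=C double bond → alkene.
  CH(OCOCH3): pendant –OC(=O)CH3: an acyloxy group → ester.
  CH(CH2OH): pendant –CH2OH on an sp³ backbone C → alcohol.
  CH(OCOCH3): pendant –OC(=O)CH3: an acyloxy group → ester.
  CH(CHO): pendant –CHO: carbonyl C bonded to C and H → aldehyde.
  C≡C: C≡C triple bond → alkyne.
  CH(COOH): pendant –COOH: carbonyl C bonded to C and –OH → carboxylic acid.
  CH(CH2I): pendant –CH2X: halogen on sp³ carbon → alkyl halide.
  CH(CN): pendant –C≡N: nitrile.
  CH(OCOCH3): pendant –OC(=O)CH3: an acyloxy group → ester.
  CH=CH2: C=C double bond → alkene.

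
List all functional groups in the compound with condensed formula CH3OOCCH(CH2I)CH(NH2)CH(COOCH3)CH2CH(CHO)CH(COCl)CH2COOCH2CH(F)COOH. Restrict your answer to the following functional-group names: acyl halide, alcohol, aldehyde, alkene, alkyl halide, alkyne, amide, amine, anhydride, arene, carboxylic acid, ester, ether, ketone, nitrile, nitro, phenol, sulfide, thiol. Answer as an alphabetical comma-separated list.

CH3O–C(=O)–: carbonyl C bonded to C and to –OCH3 → ester (not ketone + ether).
pendant –CH2X: halogen on sp³ carbon → alkyl halide.
–NH2 on an sp³ carbon with no adjacent C=O → amine.
pendant –COOCH3: carbonyl C bonded to C and –OCH3 → ester.
pendant –CHO: carbonyl C bonded to C and H → aldehyde.
pendant –C(=O)X: carbonyl C bonded to C and halogen → acyl halide.
–C(=O)–O–C with C on the carbonyl side → ester.
halogen on an sp³ carbon → alkyl halide.
–COOH: carbonyl C bonded to –OH and C → carboxylic acid (the –OH is not a separate alcohol).

acyl halide, aldehyde, alkyl halide, amine, carboxylic acid, ester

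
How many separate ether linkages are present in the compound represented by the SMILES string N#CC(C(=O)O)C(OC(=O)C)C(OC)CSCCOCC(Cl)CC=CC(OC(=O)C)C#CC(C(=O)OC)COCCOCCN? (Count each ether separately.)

N≡C–: carbon triple-bonded to nitrogen → nitrile.
pendant –COOH: carbonyl C bonded to C and –OH → carboxylic acid.
pendant –OC(=O)CH3: an acyloxy group → ester.
pendant –OCH3: C–O–C with sp³ C, no adjacent C=O → ether.
C–S–C linkage → sulfide (thioether).
C–O–C with sp³ carbons on both sides and no adjacent C=O → ether.
halogen on an sp³ carbon → alkyl halide.
C=C double bond → alkene.
pendant –OC(=O)CH3: an acyloxy group → ester.
C≡C triple bond → alkyne.
pendant –COOCH3: carbonyl C bonded to C and –OCH3 → ester.
C–O–C with sp³ carbons on both sides and no adjacent C=O → ether.
C–O–C with sp³ carbons on both sides and no adjacent C=O → ether.
–NH2 on an sp³ carbon with no adjacent C=O → amine.
Ether appears at: CH(OCH3), CH2OCH2, CH2OCH2, CH2OCH2 → 4.

4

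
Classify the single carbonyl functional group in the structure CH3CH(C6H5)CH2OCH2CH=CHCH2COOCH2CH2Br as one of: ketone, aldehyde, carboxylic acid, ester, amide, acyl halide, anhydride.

The carbonyl is in the CH2COOCH2 segment: –C(=O)–O–C with C on the carbonyl side → ester.

ester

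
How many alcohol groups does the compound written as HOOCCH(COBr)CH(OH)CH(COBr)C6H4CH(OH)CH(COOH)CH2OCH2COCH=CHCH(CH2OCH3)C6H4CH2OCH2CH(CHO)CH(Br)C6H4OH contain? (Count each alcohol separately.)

Taking each segment in turn:
  HOOC: –COOH: carbonyl C bonded to –OH and C → carboxylic acid (the –OH is not a separate alcohol).
  CH(COBr): pendant –C(=O)X: carbonyl C bonded to C and halogen → acyl halide.
  CH(OH): –OH on an sp³ carbon → alcohol (secondary).
  CH(COBr): pendant –C(=O)X: carbonyl C bonded to C and halogen → acyl halide.
  C6H4: para-disubstituted benzene ring → arene.
  CH(OH): –OH on an sp³ carbon → alcohol (secondary).
  CH(COOH): pendant –COOH: carbonyl C bonded to C and –OH → carboxylic acid.
  CH2OCH2: C–O–C with sp³ carbons on both sides and no adjacent C=O → ether.
  CO: –C(=O)– with carbon on both sides → ketone.
  CH=CH: C=C double bond → alkene.
  CH(CH2OCH3): pendant –CH2OCH3: C–O–C linkage → ether.
  C6H4: para-disubstituted benzene ring → arene.
  CH2OCH2: C–O–C with sp³ carbons on both sides and no adjacent C=O → ether.
  CH(CHO): pendant –CHO: carbonyl C bonded to C and H → aldehyde.
  CH(Br): halogen on an sp³ carbon → alkyl halide.
  C6H4OH: –OH attached directly to an aromatic ring → phenol (not alcohol); the ring itself is an arene.
Alcohol appears at: CH(OH), CH(OH) → 2.

2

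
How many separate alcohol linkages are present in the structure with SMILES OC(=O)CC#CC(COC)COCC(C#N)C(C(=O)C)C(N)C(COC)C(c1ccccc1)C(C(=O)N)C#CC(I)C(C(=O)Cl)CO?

1

–COOH: carbonyl C bonded to –OH and C → carboxylic acid (the –OH is not a separate alcohol).
C≡C triple bond → alkyne.
pendant –CH2OCH3: C–O–C linkage → ether.
C–O–C with sp³ carbons on both sides and no adjacent C=O → ether.
pendant –C≡N: nitrile.
pendant –COCH3: carbonyl C bonded to two carbons → ketone.
–NH2 on an sp³ carbon with no adjacent C=O → amine.
pendant –CH2OCH3: C–O–C linkage → ether.
pendant –C6H5: benzene ring → arene.
pendant –CONH2: carbonyl C bonded to C and N → amide.
C≡C triple bond → alkyne.
halogen on an sp³ carbon → alkyl halide.
pendant –C(=O)X: carbonyl C bonded to C and halogen → acyl halide.
–OH on an sp³ carbon → alcohol.
Alcohol appears at: CH2OH → 1.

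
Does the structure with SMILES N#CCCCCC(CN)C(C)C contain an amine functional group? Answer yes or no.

yes

Reading the structure from left to right:
  N≡C: N≡C–: carbon triple-bonded to nitrogen → nitrile.
  CH(CH2NH2): pendant –CH2NH2: N on sp³ C, no adjacent C=O → amine.
The CH(CH2NH2) segment supplies the amine: pendant –CH2NH2: N on sp³ C, no adjacent C=O → amine.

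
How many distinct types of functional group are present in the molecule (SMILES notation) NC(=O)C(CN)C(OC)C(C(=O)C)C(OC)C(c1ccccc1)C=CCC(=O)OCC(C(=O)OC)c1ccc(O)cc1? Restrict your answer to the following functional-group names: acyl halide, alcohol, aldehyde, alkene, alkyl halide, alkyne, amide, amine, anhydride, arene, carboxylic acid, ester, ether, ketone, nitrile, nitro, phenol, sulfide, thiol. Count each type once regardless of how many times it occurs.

Reading the structure from left to right:
  H2NCO: –C(=O)NH2: carbonyl C bonded to C and to N → amide (the N is not a separate amine).
  CH(CH2NH2): pendant –CH2NH2: N on sp³ C, no adjacent C=O → amine.
  CH(OCH3): pendant –OCH3: C–O–C with sp³ C, no adjacent C=O → ether.
  CH(COCH3): pendant –COCH3: carbonyl C bonded to two carbons → ketone.
  CH(OCH3): pendant –OCH3: C–O–C with sp³ C, no adjacent C=O → ether.
  CH(C6H5): pendant –C6H5: benzene ring → arene.
  CH=CH: C=C double bond → alkene.
  CH2COOCH2: –C(=O)–O–C with C on the carbonyl side → ester.
  CH(COOCH3): pendant –COOCH3: carbonyl C bonded to C and –OCH3 → ester.
  C6H4OH: –OH attached directly to an aromatic ring → phenol (not alcohol); the ring itself is an arene.
Distinct types present: alkene, amide, amine, arene, ester, ether, ketone, phenol.

8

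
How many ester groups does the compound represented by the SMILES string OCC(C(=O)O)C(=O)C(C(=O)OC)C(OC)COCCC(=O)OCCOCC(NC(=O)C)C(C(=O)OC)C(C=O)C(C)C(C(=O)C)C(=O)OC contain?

4

HO– on an sp³ carbon → alcohol.
pendant –COOH: carbonyl C bonded to C and –OH → carboxylic acid.
–C(=O)– with carbon on both sides → ketone.
pendant –COOCH3: carbonyl C bonded to C and –OCH3 → ester.
pendant –OCH3: C–O–C with sp³ C, no adjacent C=O → ether.
C–O–C with sp³ carbons on both sides and no adjacent C=O → ether.
–C(=O)–O–C with C on the carbonyl side → ester.
C–O–C with sp³ carbons on both sides and no adjacent C=O → ether.
pendant –NHC(=O)CH3: N bonded to a carbonyl → amide (not amine).
pendant –COOCH3: carbonyl C bonded to C and –OCH3 → ester.
pendant –CHO: carbonyl C bonded to C and H → aldehyde.
pendant –COCH3: carbonyl C bonded to two carbons → ketone.
–C(=O)OCH3: carbonyl C bonded to C and to –OCH3 → ester (not ketone + ether).
Ester appears at: CH(COOCH3), CH2COOCH2, CH(COOCH3), COOCH3 → 4.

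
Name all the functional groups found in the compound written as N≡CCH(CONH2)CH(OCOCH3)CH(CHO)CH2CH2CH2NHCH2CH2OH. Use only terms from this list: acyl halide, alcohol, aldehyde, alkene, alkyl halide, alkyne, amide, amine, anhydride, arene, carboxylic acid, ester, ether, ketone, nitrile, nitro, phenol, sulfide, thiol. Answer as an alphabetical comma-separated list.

Reading the structure from left to right:
  N≡C: N≡C–: carbon triple-bonded to nitrogen → nitrile.
  CH(CONH2): pendant –CONH2: carbonyl C bonded to C and N → amide.
  CH(OCOCH3): pendant –OC(=O)CH3: an acyloxy group → ester.
  CH(CHO): pendant –CHO: carbonyl C bonded to C and H → aldehyde.
  CH2NHCH2: C–N–C with sp³ carbons and no adjacent C=O → amine (secondary).
  CH2OH: –OH on an sp³ carbon → alcohol.

alcohol, aldehyde, amide, amine, ester, nitrile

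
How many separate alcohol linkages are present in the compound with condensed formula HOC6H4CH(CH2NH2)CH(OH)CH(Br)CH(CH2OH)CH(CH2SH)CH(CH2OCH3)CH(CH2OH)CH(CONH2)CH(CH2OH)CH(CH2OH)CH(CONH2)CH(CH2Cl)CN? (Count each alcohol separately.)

5

–OH attached directly to an aromatic ring → phenol (not alcohol); the ring itself is an arene.
pendant –CH2NH2: N on sp³ C, no adjacent C=O → amine.
–OH on an sp³ carbon → alcohol (secondary).
halogen on an sp³ carbon → alkyl halide.
pendant –CH2OH on an sp³ backbone C → alcohol.
pendant –CH2SH → thiol.
pendant –CH2OCH3: C–O–C linkage → ether.
pendant –CH2OH on an sp³ backbone C → alcohol.
pendant –CONH2: carbonyl C bonded to C and N → amide.
pendant –CH2OH on an sp³ backbone C → alcohol.
pendant –CH2OH on an sp³ backbone C → alcohol.
pendant –CONH2: carbonyl C bonded to C and N → amide.
pendant –CH2X: halogen on sp³ carbon → alkyl halide.
–C≡N: carbon triple-bonded to nitrogen → nitrile.
Alcohol appears at: CH(OH), CH(CH2OH), CH(CH2OH), CH(CH2OH), CH(CH2OH) → 5.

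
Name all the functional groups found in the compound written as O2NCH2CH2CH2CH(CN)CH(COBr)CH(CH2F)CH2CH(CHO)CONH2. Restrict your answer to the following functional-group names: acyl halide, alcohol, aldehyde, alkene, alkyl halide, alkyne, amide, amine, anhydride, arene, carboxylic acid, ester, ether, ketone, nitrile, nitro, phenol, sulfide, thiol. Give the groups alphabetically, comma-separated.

Reading the structure from left to right:
  O2NCH2: –NO2 on carbon → nitro group.
  CH(CN): pendant –C≡N: nitrile.
  CH(COBr): pendant –C(=O)X: carbonyl C bonded to C and halogen → acyl halide.
  CH(CH2F): pendant –CH2X: halogen on sp³ carbon → alkyl halide.
  CH(CHO): pendant –CHO: carbonyl C bonded to C and H → aldehyde.
  CONH2: –C(=O)NH2: carbonyl C bonded to C and to N → amide (the N is not a separate amine).

acyl halide, aldehyde, alkyl halide, amide, nitrile, nitro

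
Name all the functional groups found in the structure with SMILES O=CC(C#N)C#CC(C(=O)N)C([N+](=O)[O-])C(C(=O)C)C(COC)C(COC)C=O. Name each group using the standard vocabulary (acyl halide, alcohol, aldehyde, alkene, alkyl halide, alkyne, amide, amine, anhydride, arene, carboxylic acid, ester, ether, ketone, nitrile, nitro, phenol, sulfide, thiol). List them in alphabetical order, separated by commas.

terminal –CHO: carbonyl C bonded to H and C → aldehyde.
pendant –C≡N: nitrile.
C≡C triple bond → alkyne.
pendant –CONH2: carbonyl C bonded to C and N → amide.
–NO2 on an sp³ carbon → nitro (the N=O is not a carbonyl).
pendant –COCH3: carbonyl C bonded to two carbons → ketone.
pendant –CH2OCH3: C–O–C linkage → ether.
pendant –CH2OCH3: C–O–C linkage → ether.
terminal –CHO: carbonyl C bonded to H and C → aldehyde.

aldehyde, alkyne, amide, ether, ketone, nitrile, nitro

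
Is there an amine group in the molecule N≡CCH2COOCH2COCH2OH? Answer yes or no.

no

Reading the structure from left to right:
  N≡C: N≡C–: carbon triple-bonded to nitrogen → nitrile.
  CH2COOCH2: –C(=O)–O–C with C on the carbonyl side → ester.
  CO: –C(=O)– with carbon on both sides → ketone.
  CH2OH: –OH on an sp³ carbon → alcohol.
The groups actually present are: alcohol, ester, ketone, nitrile.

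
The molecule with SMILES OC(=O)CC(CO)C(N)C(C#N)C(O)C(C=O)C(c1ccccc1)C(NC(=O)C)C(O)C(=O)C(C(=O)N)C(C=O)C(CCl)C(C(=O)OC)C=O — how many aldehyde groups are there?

3

Working along the chain:
  HOOC: –COOH: carbonyl C bonded to –OH and C → carboxylic acid (the –OH is not a separate alcohol).
  CH(CH2OH): pendant –CH2OH on an sp³ backbone C → alcohol.
  CH(NH2): –NH2 on an sp³ carbon with no adjacent C=O → amine.
  CH(CN): pendant –C≡N: nitrile.
  CH(OH): –OH on an sp³ carbon → alcohol (secondary).
  CH(CHO): pendant –CHO: carbonyl C bonded to C and H → aldehyde.
  CH(C6H5): pendant –C6H5: benzene ring → arene.
  CH(NHCOCH3): pendant –NHC(=O)CH3: N bonded to a carbonyl → amide (not amine).
  CH(OH): –OH on an sp³ carbon → alcohol (secondary).
  CO: –C(=O)– with carbon on both sides → ketone.
  CH(CONH2): pendant –CONH2: carbonyl C bonded to C and N → amide.
  CH(CHO): pendant –CHO: carbonyl C bonded to C and H → aldehyde.
  CH(CH2Cl): pendant –CH2X: halogen on sp³ carbon → alkyl halide.
  CH(COOCH3): pendant –COOCH3: carbonyl C bonded to C and –OCH3 → ester.
  CHO: terminal –CHO: carbonyl C bonded to H and C → aldehyde.
Aldehyde appears at: CH(CHO), CH(CHO), CHO → 3.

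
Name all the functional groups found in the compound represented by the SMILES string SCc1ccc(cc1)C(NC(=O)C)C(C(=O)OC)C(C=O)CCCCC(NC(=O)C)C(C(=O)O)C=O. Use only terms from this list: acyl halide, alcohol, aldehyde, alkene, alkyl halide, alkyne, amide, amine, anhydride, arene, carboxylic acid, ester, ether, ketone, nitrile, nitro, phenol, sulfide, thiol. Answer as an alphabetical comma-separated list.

aldehyde, amide, arene, carboxylic acid, ester, thiol

Taking each segment in turn:
  HSCH2: –SH on an sp³ carbon → thiol.
  C6H4: para-disubstituted benzene ring → arene.
  CH(NHCOCH3): pendant –NHC(=O)CH3: N bonded to a carbonyl → amide (not amine).
  CH(COOCH3): pendant –COOCH3: carbonyl C bonded to C and –OCH3 → ester.
  CH(CHO): pendant –CHO: carbonyl C bonded to C and H → aldehyde.
  CH(NHCOCH3): pendant –NHC(=O)CH3: N bonded to a carbonyl → amide (not amine).
  CH(COOH): pendant –COOH: carbonyl C bonded to C and –OH → carboxylic acid.
  CHO: terminal –CHO: carbonyl C bonded to H and C → aldehyde.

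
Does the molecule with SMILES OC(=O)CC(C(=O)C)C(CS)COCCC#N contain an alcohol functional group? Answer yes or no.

no

–COOH: carbonyl C bonded to –OH and C → carboxylic acid (the –OH is not a separate alcohol).
pendant –COCH3: carbonyl C bonded to two carbons → ketone.
pendant –CH2SH → thiol.
C–O–C with sp³ carbons on both sides and no adjacent C=O → ether.
–C≡N: carbon triple-bonded to nitrogen → nitrile.
In HOOC, the –OH sits on a carbonyl carbon, making it part of a carboxylic acid, not an alcohol.
The groups actually present are: carboxylic acid, ether, ketone, nitrile, thiol.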